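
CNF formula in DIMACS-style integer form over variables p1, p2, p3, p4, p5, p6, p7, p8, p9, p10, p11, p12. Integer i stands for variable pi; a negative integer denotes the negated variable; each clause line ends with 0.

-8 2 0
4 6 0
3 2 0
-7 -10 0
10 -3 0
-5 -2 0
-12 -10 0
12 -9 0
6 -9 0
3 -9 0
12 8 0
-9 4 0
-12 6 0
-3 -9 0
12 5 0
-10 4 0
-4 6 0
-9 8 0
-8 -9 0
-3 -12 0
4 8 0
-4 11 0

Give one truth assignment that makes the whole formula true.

p6 occurs only positively in the remaining clauses — set p6 = True.
p7 occurs only negated in the remaining clauses — set p7 = False.
Set p2 = True and propagate.
  then p5 is forced to False.
  then p12 is forced to True.
  then p10 is forced to False.
  then p3 is forced to False.
  then p9 is forced to False.
Try p4 = False.
  then p8 is forced to True.
p1, p11 are now unconstrained; take p1 = False, p11 = False.

p1=False, p2=True, p3=False, p4=False, p5=False, p6=True, p7=False, p8=True, p9=False, p10=False, p11=False, p12=True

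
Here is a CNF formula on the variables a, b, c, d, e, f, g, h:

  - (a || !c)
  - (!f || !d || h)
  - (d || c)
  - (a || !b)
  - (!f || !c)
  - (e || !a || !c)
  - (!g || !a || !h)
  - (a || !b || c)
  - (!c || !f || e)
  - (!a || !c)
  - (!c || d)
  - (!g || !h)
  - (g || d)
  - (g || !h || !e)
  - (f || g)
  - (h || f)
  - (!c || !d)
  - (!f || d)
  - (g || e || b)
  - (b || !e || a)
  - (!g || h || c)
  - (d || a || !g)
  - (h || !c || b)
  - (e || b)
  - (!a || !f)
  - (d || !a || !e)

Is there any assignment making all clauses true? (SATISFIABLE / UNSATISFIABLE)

UNSATISFIABLE

c = True:
  propagation gives a=True; an empty clause results — contradiction.
c = False:
  g = True:
    propagation gives h=False; an empty clause results — contradiction.
  g = False:
    propagation gives f=True, h=True, e=False, b=True; an empty clause results — contradiction.
Every branch closes, so no satisfying assignment exists.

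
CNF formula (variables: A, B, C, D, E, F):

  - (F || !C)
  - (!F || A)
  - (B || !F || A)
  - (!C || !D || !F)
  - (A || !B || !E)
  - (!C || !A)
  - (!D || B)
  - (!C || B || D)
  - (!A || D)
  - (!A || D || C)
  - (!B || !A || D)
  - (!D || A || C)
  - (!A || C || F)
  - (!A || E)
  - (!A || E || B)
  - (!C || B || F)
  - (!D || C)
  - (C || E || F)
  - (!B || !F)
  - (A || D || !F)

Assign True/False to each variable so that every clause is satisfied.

A = F, B = F, C = F, D = F, E = T, F = F

Set A = False and propagate.
  then F is forced to False.
  then C is forced to False.
  then D is forced to False.
  then E is forced to True.
  then B is forced to False.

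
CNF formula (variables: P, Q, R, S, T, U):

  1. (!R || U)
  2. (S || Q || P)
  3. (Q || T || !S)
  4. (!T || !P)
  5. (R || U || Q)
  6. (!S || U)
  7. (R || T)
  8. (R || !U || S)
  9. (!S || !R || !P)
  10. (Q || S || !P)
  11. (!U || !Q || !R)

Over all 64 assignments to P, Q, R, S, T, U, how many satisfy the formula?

Satisfying assignments:
  P=0 Q=0 R=0 S=1 T=1 U=1
  P=0 Q=0 R=1 S=1 T=1 U=1
  P=0 Q=1 R=0 S=0 T=1 U=0
  P=0 Q=1 R=0 S=1 T=1 U=1
Count: 4.

4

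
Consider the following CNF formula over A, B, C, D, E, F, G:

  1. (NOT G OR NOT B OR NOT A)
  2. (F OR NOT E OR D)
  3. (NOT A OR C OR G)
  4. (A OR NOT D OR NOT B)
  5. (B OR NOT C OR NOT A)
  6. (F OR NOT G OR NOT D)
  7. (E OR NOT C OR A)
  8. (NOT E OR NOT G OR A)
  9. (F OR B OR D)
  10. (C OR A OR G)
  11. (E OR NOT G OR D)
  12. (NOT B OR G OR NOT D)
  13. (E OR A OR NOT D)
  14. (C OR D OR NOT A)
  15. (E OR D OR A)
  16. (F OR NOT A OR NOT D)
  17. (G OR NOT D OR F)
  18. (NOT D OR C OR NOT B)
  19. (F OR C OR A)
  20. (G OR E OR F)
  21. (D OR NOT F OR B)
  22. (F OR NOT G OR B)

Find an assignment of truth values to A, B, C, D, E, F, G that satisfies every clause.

A=1, B=1, C=1, D=0, E=0, F=1, G=0

Check each clause:
  1. (NOT G OR NOT A OR NOT B) — NOT G is true.
  2. (D OR NOT E OR F) — NOT E is true.
  3. (C OR G OR NOT A) — C is true.
  4. (NOT B OR A OR NOT D) — A is true.
  5. (B OR NOT A OR NOT C) — B is true.
  6. (NOT D OR F OR NOT G) — NOT G is true.
  7. (NOT C OR E OR A) — A is true.
  8. (A OR NOT G OR NOT E) — A is true.
  9. (B OR F OR D) — B is true.
  10. (G OR C OR A) — A is true.
  11. (NOT G OR E OR D) — NOT G is true.
  12. (NOT B OR NOT D OR G) — NOT D is true.
  13. (NOT D OR E OR A) — A is true.
  14. (NOT A OR D OR C) — C is true.
  15. (E OR D OR A) — A is true.
  16. (F OR NOT A OR NOT D) — NOT D is true.
  17. (F OR NOT D OR G) — NOT D is true.
  18. (C OR NOT D OR NOT B) — C is true.
  19. (A OR C OR F) — A is true.
  20. (E OR F OR G) — F is true.
  21. (B OR D OR NOT F) — B is true.
  22. (F OR B OR NOT G) — NOT G is true.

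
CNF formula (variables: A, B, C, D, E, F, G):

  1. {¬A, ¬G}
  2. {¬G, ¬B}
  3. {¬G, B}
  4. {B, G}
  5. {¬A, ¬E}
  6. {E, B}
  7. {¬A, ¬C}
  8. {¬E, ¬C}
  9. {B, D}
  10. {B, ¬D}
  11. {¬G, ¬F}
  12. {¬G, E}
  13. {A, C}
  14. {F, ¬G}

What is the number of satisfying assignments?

The models are:
  A=F B=T C=T D=F E=F F=F G=F
  A=F B=T C=T D=F E=F F=T G=F
  A=F B=T C=T D=T E=F F=F G=F
  A=F B=T C=T D=T E=F F=T G=F
  A=T B=T C=F D=F E=F F=F G=F
  A=T B=T C=F D=F E=F F=T G=F
  A=T B=T C=F D=T E=F F=F G=F
  A=T B=T C=F D=T E=F F=T G=F
That's 8 in total.

8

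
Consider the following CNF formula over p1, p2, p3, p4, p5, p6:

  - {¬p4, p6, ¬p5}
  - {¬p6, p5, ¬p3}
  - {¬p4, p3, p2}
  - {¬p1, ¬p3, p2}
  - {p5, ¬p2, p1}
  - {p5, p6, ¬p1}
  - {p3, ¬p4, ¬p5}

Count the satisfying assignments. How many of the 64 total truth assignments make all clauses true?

24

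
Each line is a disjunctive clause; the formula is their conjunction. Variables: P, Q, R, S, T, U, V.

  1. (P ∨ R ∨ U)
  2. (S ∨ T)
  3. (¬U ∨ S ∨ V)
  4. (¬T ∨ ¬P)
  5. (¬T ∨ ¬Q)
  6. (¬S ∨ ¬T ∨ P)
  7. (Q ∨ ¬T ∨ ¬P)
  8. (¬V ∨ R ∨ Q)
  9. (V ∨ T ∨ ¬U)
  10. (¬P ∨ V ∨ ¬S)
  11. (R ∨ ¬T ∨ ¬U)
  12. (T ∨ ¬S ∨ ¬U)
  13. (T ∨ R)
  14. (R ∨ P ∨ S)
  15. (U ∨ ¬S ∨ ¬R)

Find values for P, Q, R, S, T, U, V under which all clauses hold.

P=0  Q=0  R=1  S=0  T=1  U=1  V=1

Try P = False.
The remaining clauses are satisfied by Q = False, R = True, S = False, T = True, U = True, V = True.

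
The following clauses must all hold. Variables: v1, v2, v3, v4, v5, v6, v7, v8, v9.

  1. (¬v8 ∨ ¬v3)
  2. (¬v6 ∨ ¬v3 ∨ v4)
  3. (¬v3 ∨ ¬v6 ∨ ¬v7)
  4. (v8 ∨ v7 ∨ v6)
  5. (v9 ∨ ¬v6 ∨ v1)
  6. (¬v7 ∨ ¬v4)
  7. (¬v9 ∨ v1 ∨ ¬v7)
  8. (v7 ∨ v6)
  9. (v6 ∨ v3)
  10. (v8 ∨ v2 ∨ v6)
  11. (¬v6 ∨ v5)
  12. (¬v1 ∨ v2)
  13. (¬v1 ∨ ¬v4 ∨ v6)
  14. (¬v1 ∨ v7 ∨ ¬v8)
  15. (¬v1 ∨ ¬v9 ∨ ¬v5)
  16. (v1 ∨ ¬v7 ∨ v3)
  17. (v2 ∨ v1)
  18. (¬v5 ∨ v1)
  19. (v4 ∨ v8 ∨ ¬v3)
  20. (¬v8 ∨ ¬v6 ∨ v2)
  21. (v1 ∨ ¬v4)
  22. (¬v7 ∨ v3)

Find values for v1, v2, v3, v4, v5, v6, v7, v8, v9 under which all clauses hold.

v2 occurs only positively in the remaining clauses — set v2 = True.
Try v1 = True.
For the remaining variables, v3 = True, v4 = True, v5 = True, v6 = True, v7 = False, v8 = False, v9 = False works.

v1 = T, v2 = T, v3 = T, v4 = T, v5 = T, v6 = T, v7 = F, v8 = F, v9 = F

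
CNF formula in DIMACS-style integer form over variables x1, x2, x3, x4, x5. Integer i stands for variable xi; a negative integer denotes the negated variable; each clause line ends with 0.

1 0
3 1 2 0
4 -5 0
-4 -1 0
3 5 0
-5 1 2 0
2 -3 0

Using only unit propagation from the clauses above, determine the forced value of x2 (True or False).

Unit clause (x1) sets x1 = True.
In (~x1 | ~x4), ~x1 is now false; ~x4 must hold, so x4 = False.
(~x5 | x4) with x4 = False leaves only ~x5, so x5 = False.
From (x5 | x3) and x5 = False: x3 = True.
(x2 | ~x3): since x3 = True, the clause reduces to (x2). x2 = True.

True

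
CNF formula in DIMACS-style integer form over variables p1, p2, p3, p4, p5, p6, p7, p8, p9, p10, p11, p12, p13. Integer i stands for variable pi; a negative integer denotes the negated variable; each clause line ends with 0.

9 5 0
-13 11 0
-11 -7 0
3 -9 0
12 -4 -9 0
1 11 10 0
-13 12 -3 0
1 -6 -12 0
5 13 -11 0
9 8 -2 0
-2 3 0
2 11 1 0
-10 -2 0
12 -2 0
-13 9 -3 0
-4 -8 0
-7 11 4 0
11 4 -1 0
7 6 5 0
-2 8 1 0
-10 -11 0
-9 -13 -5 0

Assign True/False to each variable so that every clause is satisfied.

p1=True, p2=False, p3=True, p4=True, p5=True, p6=True, p7=False, p8=False, p9=True, p10=True, p11=False, p12=True, p13=False

Check each clause:
  1. (p9 \/ p5) — p9 is true.
  2. (p11 \/ ~p13) — ~p13 is true.
  3. (~p7 \/ ~p11) — ~p7 is true.
  4. (p3 \/ ~p9) — p3 is true.
  5. (~p9 \/ p12 \/ ~p4) — p12 is true.
  6. (p11 \/ p1 \/ p10) — p1 is true.
  7. (~p3 \/ p12 \/ ~p13) — ~p13 is true.
  8. (p1 \/ ~p6 \/ ~p12) — p1 is true.
  9. (p5 \/ ~p11 \/ p13) — p5 is true.
  10. (p9 \/ ~p2 \/ p8) — p9 is true.
  11. (~p2 \/ p3) — p3 is true.
  12. (p2 \/ p1 \/ p11) — p1 is true.
  13. (~p2 \/ ~p10) — ~p2 is true.
  14. (~p2 \/ p12) — p12 is true.
  15. (~p3 \/ ~p13 \/ p9) — p9 is true.
  16. (~p4 \/ ~p8) — ~p8 is true.
  17. (~p7 \/ p4 \/ p11) — ~p7 is true.
  18. (p4 \/ p11 \/ ~p1) — p4 is true.
  19. (p6 \/ p7 \/ p5) — p5 is true.
  20. (p1 \/ p8 \/ ~p2) — p1 is true.
  21. (~p10 \/ ~p11) — ~p11 is true.
  22. (~p9 \/ ~p13 \/ ~p5) — ~p13 is true.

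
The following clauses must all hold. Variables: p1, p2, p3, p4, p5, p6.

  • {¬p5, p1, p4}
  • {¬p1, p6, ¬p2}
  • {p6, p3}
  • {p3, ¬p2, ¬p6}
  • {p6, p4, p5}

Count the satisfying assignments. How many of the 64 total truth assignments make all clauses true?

28

Case analysis on p6 and p1:
  p6=1, p1=1: p4, p5 free; 3 ways for (p2,p3) × 2^2 = 12.
  p6=1, p1=0: 9 of the 16 assignments to (p2,p3,p4,p5) work.
  p6=0, p1=1: remaining (p2,p3,p4,p5) ∈ {(0,1,0,1); (0,1,1,0); (0,1,1,1)} — 3.
  p6=0, p1=0: remaining (p2,p3,p4,p5) ∈ {(0,1,1,0); (0,1,1,1); (1,1,1,0); (1,1,1,1)} — 4.
Total: 12 + 9 + 3 + 4 = 28.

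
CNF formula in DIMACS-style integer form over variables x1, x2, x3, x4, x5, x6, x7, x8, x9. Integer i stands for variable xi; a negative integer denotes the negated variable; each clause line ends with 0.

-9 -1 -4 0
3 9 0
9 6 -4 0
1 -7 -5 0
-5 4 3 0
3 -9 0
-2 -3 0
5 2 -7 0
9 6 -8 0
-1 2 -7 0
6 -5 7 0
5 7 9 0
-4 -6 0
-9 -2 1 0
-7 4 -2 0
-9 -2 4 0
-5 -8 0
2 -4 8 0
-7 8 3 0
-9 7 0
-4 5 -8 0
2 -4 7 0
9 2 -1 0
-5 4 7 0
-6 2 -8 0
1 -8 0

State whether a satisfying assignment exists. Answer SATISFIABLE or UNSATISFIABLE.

x2 = True:
  propagation gives x3=False, x9=True; an empty clause results — contradiction.
x2 = False:
  x7 = True:
    propagation gives x5=True, x1=True; an empty clause results — contradiction.
  x7 = False:
    propagation gives x9=False, x3=True, x5=True, x6=True; an empty clause results — contradiction.
Every branch closes, so no satisfying assignment exists.

UNSATISFIABLE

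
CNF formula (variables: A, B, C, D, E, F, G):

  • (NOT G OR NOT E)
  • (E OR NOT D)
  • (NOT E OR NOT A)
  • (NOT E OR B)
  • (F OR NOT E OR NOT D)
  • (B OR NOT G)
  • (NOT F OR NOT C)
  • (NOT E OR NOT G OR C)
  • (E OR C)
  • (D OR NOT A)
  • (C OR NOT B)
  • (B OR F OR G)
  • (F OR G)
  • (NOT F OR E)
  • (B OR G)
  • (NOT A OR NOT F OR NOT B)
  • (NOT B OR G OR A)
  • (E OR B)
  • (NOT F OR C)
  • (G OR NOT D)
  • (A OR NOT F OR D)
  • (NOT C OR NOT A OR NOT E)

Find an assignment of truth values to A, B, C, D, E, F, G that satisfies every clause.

Set A = False and propagate.
For the remaining variables, B = True, C = True, D = False, E = False, F = False, G = True works.
Every clause has at least one true literal under this assignment.

A = False, B = True, C = True, D = False, E = False, F = False, G = True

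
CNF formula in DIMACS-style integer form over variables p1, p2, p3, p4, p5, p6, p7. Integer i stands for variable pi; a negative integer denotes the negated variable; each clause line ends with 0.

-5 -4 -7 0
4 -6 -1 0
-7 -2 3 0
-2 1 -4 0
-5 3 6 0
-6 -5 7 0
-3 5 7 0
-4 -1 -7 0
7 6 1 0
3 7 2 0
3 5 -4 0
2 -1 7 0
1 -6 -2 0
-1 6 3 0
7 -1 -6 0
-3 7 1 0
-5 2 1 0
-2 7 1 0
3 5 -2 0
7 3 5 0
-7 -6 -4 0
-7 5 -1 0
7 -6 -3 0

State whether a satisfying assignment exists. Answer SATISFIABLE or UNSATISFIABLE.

SATISFIABLE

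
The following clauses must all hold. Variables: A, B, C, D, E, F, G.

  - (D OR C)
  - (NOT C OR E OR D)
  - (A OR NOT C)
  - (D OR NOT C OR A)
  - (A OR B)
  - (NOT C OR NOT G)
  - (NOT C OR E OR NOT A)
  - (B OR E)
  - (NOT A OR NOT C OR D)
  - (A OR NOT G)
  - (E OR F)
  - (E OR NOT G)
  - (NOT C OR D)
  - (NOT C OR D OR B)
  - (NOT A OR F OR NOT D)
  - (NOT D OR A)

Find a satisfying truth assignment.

A=T, B=F, C=T, D=T, E=T, F=T, G=F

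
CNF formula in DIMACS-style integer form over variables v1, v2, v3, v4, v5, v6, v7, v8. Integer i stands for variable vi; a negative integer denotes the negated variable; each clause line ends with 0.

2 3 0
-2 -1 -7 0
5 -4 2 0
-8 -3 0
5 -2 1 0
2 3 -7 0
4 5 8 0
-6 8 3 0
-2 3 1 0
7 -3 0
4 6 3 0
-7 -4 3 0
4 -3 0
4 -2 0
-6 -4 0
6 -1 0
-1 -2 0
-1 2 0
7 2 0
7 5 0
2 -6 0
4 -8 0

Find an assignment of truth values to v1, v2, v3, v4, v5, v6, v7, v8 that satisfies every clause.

v1 = F, v2 = T, v3 = T, v4 = T, v5 = T, v6 = F, v7 = T, v8 = F

v5 occurs only positively in the remaining clauses — set v5 = True.
Set v1 = False and propagate.
Try v2 = True.
  then v3 is forced to True.
  then v8 is forced to False.
  then v7 is forced to True.
  then v4 is forced to True.
  then v6 is forced to False.
Every clause has at least one true literal under this assignment.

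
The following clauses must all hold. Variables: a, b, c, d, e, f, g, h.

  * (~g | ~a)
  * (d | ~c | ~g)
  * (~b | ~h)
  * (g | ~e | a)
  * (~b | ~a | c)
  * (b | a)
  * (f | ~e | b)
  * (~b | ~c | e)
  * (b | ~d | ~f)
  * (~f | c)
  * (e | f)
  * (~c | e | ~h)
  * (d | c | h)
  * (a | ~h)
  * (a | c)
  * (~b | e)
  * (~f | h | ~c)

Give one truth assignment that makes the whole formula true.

a=True, b=True, c=True, d=False, e=True, f=False, g=False, h=False

Check each clause:
  1. (~a | ~g) — ~g is true.
  2. (d | ~c | ~g) — ~g is true.
  3. (~b | ~h) — ~h is true.
  4. (g | ~e | a) — a is true.
  5. (~b | ~a | c) — c is true.
  6. (b | a) — a is true.
  7. (b | f | ~e) — b is true.
  8. (~b | e | ~c) — e is true.
  9. (~d | ~f | b) — ~f is true.
  10. (~f | c) — ~f is true.
  11. (e | f) — e is true.
  12. (~h | ~c | e) — ~h is true.
  13. (h | d | c) — c is true.
  14. (~h | a) — ~h is true.
  15. (c | a) — a is true.
  16. (~b | e) — e is true.
  17. (~c | ~f | h) — ~f is true.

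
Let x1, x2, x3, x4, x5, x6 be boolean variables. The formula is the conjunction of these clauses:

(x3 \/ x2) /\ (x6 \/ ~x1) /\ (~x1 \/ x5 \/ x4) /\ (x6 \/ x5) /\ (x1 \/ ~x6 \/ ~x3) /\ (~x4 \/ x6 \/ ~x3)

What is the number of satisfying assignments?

17

Case analysis on x6 and x1:
  x6=1, x1=1: 9 of the 16 assignments to (x2,x3,x4,x5) work.
  x6=1, x1=0: remaining (x2,x3,x4,x5) ∈ {(1,0,0,0); (1,0,0,1); (1,0,1,0); (1,0,1,1)} — 4.
  x6=0, x1=1: a clause becomes empty — 0.
  x6=0, x1=0: remaining (x2,x3,x4,x5) ∈ {(0,1,0,1); (1,0,0,1); (1,0,1,1); (1,1,0,1)} — 4.
Total: 9 + 4 + 0 + 4 = 17.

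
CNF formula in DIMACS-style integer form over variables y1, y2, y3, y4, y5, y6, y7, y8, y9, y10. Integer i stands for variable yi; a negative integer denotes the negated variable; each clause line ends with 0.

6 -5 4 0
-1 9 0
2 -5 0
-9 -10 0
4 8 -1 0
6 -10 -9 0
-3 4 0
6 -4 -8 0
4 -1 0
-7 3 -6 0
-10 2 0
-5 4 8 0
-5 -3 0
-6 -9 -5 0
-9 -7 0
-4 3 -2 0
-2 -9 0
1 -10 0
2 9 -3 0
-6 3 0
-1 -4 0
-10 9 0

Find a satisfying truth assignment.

y1 = False  y2 = False  y3 = True  y4 = True  y5 = False  y6 = True  y7 = False  y8 = False  y9 = True  y10 = False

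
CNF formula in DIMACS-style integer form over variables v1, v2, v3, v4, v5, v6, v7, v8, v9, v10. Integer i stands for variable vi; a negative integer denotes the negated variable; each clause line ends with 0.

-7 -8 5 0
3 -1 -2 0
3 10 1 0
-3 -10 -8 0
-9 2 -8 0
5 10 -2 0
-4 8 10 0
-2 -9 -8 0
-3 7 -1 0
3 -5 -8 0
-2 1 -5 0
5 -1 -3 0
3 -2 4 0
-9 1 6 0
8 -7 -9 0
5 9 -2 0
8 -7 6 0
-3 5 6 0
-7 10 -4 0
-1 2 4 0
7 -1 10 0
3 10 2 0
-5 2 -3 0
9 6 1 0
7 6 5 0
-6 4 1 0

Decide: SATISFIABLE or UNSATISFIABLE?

SATISFIABLE

Set v1 = False and propagate.
Branch on v2: take v2 = False.
Branch on v3: take v3 = False.
  then v10 is forced to True.
For the remaining variables, v4 = True, v5 = False, v6 = True, v7 = False, v8 = True, v9 = False works.
So v1=0  v2=0  v3=0  v4=1  v5=0  v6=1  v7=0  v8=1  v9=0  v10=1 is a satisfying assignment.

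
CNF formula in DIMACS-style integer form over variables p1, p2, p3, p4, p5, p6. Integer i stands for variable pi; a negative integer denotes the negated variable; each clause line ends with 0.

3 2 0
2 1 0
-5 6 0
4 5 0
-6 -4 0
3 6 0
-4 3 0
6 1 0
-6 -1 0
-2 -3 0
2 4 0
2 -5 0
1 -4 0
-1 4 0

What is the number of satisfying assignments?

The models are:
  p1=F p2=T p3=F p4=F p5=T p6=T
  p1=T p2=F p3=T p4=T p5=F p6=F
Count: 2.

2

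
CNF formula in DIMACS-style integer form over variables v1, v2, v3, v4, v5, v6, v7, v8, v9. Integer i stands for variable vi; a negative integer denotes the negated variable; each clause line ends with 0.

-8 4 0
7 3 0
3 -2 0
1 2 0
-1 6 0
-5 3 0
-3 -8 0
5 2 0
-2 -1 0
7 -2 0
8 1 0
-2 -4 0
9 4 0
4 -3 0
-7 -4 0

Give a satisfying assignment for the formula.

v1=T, v2=F, v3=T, v4=T, v5=T, v6=T, v7=F, v8=F, v9=F

Check each clause:
  1. (¬v8 ∨ v4) — ¬v8 is true.
  2. (v3 ∨ v7) — v3 is true.
  3. (¬v2 ∨ v3) — v3 is true.
  4. (v2 ∨ v1) — v1 is true.
  5. (¬v1 ∨ v6) — v6 is true.
  6. (v3 ∨ ¬v5) — v3 is true.
  7. (¬v3 ∨ ¬v8) — ¬v8 is true.
  8. (v5 ∨ v2) — v5 is true.
  9. (¬v2 ∨ ¬v1) — ¬v2 is true.
  10. (v7 ∨ ¬v2) — ¬v2 is true.
  11. (v1 ∨ v8) — v1 is true.
  12. (¬v4 ∨ ¬v2) — ¬v2 is true.
  13. (v4 ∨ v9) — v4 is true.
  14. (v4 ∨ ¬v3) — v4 is true.
  15. (¬v4 ∨ ¬v7) — ¬v7 is true.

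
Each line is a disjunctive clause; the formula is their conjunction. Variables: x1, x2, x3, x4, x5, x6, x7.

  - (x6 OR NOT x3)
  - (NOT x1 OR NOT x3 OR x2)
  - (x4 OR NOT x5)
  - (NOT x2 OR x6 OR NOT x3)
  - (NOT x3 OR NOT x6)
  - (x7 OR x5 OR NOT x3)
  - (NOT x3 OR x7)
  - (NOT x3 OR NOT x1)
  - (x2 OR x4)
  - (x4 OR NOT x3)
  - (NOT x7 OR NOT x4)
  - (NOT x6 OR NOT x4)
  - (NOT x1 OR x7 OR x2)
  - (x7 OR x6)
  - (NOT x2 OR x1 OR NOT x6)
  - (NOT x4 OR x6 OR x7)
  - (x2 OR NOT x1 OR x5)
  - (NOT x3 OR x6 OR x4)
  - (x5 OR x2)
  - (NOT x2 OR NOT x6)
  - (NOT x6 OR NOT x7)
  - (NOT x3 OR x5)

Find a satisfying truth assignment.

Pure literal: x3 appears only negated; assign x3 = False.
Set x1 = False and propagate.
Try x2 = True.
  then x6 is forced to False.
  then x7 is forced to True.
  then x4 is forced to False.
  then x5 is forced to False.
Check each clause:
  1. (x6 OR NOT x3) — NOT x3 is true.
  2. (NOT x3 OR x2 OR NOT x1) — x2 is true.
  3. (NOT x5 OR x4) — NOT x5 is true.
  4. (NOT x2 OR NOT x3 OR x6) — NOT x3 is true.
  5. (NOT x6 OR NOT x3) — NOT x6 is true.
  6. (x5 OR NOT x3 OR x7) — NOT x3 is true.
  7. (x7 OR NOT x3) — NOT x3 is true.
  8. (NOT x1 OR NOT x3) — NOT x3 is true.
  9. (x2 OR x4) — x2 is true.
  10. (x4 OR NOT x3) — NOT x3 is true.
  11. (NOT x7 OR NOT x4) — NOT x4 is true.
  12. (NOT x6 OR NOT x4) — NOT x6 is true.
  13. (x7 OR NOT x1 OR x2) — x2 is true.
  14. (x6 OR x7) — x7 is true.
  15. (NOT x6 OR x1 OR NOT x2) — NOT x6 is true.
  16. (x6 OR NOT x4 OR x7) — NOT x4 is true.
  17. (NOT x1 OR x5 OR x2) — x2 is true.
  18. (x4 OR NOT x3 OR x6) — NOT x3 is true.
  19. (x2 OR x5) — x2 is true.
  20. (NOT x6 OR NOT x2) — NOT x6 is true.
  21. (NOT x7 OR NOT x6) — NOT x6 is true.
  22. (NOT x3 OR x5) — NOT x3 is true.

x1=F, x2=T, x3=F, x4=F, x5=F, x6=F, x7=T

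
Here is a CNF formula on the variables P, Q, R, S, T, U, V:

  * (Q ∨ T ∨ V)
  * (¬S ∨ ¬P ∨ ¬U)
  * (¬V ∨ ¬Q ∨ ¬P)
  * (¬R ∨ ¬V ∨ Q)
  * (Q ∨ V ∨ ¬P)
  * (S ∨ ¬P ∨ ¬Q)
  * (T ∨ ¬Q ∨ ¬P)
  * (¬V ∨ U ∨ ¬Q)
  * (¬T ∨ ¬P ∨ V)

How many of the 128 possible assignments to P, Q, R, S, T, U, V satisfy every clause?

Split on Q, then P.
  Q=1, P=1: a clause becomes empty — 0.
  Q=1, P=0: R, S, T free; 3 ways for (U,V) × 2^3 = 24.
  Q=0, P=1: T free; 3 ways for (R,S,U,V) × 2^1 = 6.
  Q=0, P=0: S, U free; 4 ways for (R,T,V) × 2^2 = 16.
Total: 0 + 24 + 6 + 16 = 46.

46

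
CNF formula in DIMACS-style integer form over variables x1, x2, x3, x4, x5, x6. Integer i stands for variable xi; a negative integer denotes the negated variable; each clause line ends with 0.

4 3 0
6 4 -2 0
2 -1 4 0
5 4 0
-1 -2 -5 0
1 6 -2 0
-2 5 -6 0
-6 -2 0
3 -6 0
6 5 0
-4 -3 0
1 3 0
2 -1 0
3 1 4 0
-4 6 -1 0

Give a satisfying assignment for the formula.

Branch on x1: take x1 = False.
  then x3 is forced to True.
  then x4 is forced to False.
  then x5 is forced to True.
For the remaining variables, x2 = False, x6 = True works.

x1 = False, x2 = False, x3 = True, x4 = False, x5 = True, x6 = True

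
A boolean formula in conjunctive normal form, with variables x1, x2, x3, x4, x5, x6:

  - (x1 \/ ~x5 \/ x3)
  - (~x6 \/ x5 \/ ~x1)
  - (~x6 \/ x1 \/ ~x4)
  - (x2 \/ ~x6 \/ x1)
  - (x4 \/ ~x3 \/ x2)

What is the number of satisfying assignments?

34

Case analysis on x1 and x6:
  x1=1, x6=1: 7 of the 16 assignments to (x2,x3,x4,x5) work.
  x1=1, x6=0: x5 free; 7 ways for (x2,x3,x4) × 2^1 = 14.
  x1=0, x6=1: remaining (x2,x3,x4,x5) ∈ {(1,0,0,0); (1,1,0,0); (1,1,0,1)} — 3.
  x1=0, x6=0: 10 of the 16 assignments to (x2,x3,x4,x5) work.
Total: 7 + 14 + 3 + 10 = 34.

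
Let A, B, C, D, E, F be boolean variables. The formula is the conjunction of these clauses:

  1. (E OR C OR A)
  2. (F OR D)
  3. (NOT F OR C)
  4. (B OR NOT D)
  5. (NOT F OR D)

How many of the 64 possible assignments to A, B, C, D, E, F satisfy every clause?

Case analysis on D and F:
  D=T, F=T: remaining (A,B,C,E) ∈ {(F,T,T,F); (F,T,T,T); (T,T,T,F); (T,T,T,T)} — 4.
  D=T, F=F: 7 of the 16 assignments to (A,B,C,E) work.
  D=F, F=T: a clause becomes empty — 0.
  D=F, F=F: a clause becomes empty — 0.
Total: 4 + 7 + 0 + 0 = 11.

11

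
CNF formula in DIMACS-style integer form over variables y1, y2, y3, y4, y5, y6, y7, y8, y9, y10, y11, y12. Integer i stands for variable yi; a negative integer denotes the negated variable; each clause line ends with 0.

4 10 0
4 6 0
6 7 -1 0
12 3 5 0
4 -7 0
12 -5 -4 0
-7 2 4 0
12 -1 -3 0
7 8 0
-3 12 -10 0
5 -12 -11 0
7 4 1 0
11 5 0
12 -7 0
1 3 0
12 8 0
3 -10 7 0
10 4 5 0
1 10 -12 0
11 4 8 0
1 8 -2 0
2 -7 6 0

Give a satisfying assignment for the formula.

y1=T, y2=T, y3=T, y4=T, y5=T, y6=F, y7=T, y8=T, y9=T, y10=T, y11=T, y12=T

Check each clause:
  1. (y10 \/ y4) — y10 is true.
  2. (y4 \/ y6) — y4 is true.
  3. (y6 \/ y7 \/ ~y1) — y7 is true.
  4. (y12 \/ y5 \/ y3) — y3 is true.
  5. (~y7 \/ y4) — y4 is true.
  6. (~y4 \/ ~y5 \/ y12) — y12 is true.
  7. (~y7 \/ y4 \/ y2) — y2 is true.
  8. (~y3 \/ y12 \/ ~y1) — y12 is true.
  9. (y7 \/ y8) — y8 is true.
  10. (~y3 \/ ~y10 \/ y12) — y12 is true.
  11. (y5 \/ ~y12 \/ ~y11) — y5 is true.
  12. (y7 \/ y1 \/ y4) — y1 is true.
  13. (y11 \/ y5) — y11 is true.
  14. (y12 \/ ~y7) — y12 is true.
  15. (y1 \/ y3) — y1 is true.
  16. (y12 \/ y8) — y8 is true.
  17. (y3 \/ y7 \/ ~y10) — y3 is true.
  18. (y4 \/ y10 \/ y5) — y10 is true.
  19. (y1 \/ ~y12 \/ y10) — y1 is true.
  20. (y8 \/ y4 \/ y11) — y8 is true.
  21. (y8 \/ ~y2 \/ y1) — y8 is true.
  22. (~y7 \/ y6 \/ y2) — y2 is true.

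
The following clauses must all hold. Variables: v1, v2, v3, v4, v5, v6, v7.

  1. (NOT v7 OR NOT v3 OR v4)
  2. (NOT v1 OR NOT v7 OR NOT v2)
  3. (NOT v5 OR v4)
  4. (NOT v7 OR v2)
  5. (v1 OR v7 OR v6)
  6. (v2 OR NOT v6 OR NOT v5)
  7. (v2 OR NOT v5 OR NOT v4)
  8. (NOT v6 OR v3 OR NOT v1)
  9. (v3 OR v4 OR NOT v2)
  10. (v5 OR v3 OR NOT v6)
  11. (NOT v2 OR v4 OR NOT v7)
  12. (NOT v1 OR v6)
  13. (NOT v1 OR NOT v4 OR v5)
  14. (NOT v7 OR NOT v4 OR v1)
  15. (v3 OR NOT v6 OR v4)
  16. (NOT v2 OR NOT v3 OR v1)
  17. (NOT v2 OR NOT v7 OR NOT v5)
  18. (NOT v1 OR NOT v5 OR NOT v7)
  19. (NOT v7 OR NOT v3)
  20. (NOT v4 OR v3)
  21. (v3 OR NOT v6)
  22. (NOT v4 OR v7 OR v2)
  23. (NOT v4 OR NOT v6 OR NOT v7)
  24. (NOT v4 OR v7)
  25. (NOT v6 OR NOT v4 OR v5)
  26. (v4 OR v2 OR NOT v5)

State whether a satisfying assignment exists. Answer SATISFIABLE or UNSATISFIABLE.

Try v1 = True.
  then v6 is forced to True.
  then v3 is forced to True.
  then v7 is forced to False.
  then v4 is forced to False.
  then v5 is forced to False.
v2 is now unconstrained; take v2 = True.
So v1=1  v2=1  v3=1  v4=0  v5=0  v6=1  v7=0 is a satisfying assignment.

SATISFIABLE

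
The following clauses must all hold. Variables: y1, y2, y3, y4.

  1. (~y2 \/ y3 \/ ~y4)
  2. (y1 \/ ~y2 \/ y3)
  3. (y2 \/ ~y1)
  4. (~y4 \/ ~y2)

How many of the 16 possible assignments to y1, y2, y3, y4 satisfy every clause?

Case analysis on y2 and y1:
  y2=1, y1=1: remaining (y3,y4) ∈ {(0,0); (1,0)} — 2.
  y2=1, y1=0: remaining (y3,y4) ∈ {(1,0)} — 1.
  y2=0, y1=1: a clause becomes empty — 0.
  y2=0, y1=0: remaining (y3,y4) ∈ {(0,0); (0,1); (1,0); (1,1)} — 4.
Total: 2 + 1 + 0 + 4 = 7.

7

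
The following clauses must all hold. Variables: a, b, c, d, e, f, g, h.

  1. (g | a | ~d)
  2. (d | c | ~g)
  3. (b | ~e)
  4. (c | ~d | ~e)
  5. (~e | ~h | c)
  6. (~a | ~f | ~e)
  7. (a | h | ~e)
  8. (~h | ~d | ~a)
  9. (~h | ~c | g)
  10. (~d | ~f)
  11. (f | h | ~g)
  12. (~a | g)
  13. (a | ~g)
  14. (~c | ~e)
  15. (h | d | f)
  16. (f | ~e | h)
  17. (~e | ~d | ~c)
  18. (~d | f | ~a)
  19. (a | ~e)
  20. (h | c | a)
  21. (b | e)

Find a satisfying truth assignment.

b occurs only positively in the remaining clauses — set b = True.
Set a = True and propagate.
  then g is forced to True.
The remaining clauses are satisfied by c = True, d = False, e = False, f = False, h = True.
Check each clause:
  1. (g | ~d | a) — a is true.
  2. (d | c | ~g) — c is true.
  3. (~e | b) — b is true.
  4. (~e | ~d | c) — c is true.
  5. (~e | c | ~h) — c is true.
  6. (~a | ~e | ~f) — ~f is true.
  7. (h | a | ~e) — h is true.
  8. (~a | ~h | ~d) — ~d is true.
  9. (~h | g | ~c) — g is true.
  10. (~d | ~f) — ~f is true.
  11. (~g | f | h) — h is true.
  12. (g | ~a) — g is true.
  13. (a | ~g) — a is true.
  14. (~c | ~e) — ~e is true.
  15. (f | d | h) — h is true.
  16. (~e | f | h) — h is true.
  17. (~d | ~c | ~e) — ~e is true.
  18. (~a | ~d | f) — ~d is true.
  19. (~e | a) — a is true.
  20. (h | a | c) — h is true.
  21. (b | e) — b is true.

a=T  b=T  c=T  d=F  e=F  f=F  g=T  h=T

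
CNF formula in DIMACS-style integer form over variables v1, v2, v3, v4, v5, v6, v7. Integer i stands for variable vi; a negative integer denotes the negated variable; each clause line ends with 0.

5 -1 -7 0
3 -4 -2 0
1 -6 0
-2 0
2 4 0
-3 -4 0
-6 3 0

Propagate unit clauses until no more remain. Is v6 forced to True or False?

False

Unit clause (~v2) sets v2 = False.
(v4 \/ v2): since v2 = False, the clause reduces to (v4). v4 = True.
From (~v4 \/ ~v3) and v4 = True: v3 = False.
(v3 \/ ~v6): since v3 = False, the clause reduces to (~v6). v6 = False.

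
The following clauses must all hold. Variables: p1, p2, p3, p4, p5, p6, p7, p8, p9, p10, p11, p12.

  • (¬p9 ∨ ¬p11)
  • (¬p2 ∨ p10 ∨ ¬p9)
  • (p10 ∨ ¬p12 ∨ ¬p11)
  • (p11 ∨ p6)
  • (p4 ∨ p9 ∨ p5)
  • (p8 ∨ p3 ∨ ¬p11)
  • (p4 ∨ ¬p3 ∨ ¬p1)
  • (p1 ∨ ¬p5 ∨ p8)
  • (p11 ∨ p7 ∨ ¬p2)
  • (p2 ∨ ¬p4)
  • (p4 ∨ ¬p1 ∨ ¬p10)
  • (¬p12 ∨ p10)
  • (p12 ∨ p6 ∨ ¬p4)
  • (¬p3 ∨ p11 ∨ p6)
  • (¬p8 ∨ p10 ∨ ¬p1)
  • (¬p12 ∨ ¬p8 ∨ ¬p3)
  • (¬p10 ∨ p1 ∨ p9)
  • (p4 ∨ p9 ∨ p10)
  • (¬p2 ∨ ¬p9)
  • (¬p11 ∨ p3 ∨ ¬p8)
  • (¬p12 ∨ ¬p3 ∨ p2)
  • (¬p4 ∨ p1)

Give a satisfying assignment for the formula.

p1 = True  p2 = False  p3 = False  p4 = False  p5 = False  p6 = True  p7 = True  p8 = False  p9 = True  p10 = False  p11 = False  p12 = False

Pure literal: p6 appears only positively; assign p6 = True.
p7 occurs only positively in the remaining clauses — set p7 = True.
Try p1 = True.
The remaining clauses are satisfied by p2 = False, p3 = False, p4 = False, p5 = False, p8 = False, p9 = True, p10 = False, p11 = False, p12 = False.
Every clause has at least one true literal under this assignment.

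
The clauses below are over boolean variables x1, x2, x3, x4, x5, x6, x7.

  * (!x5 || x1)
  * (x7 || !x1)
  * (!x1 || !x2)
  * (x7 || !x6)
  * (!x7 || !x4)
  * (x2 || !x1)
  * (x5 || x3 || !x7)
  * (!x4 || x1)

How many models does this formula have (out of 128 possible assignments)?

8

Case analysis on x1 and x7:
  x1=1, x7=1: a clause becomes empty — 0.
  x1=1, x7=0: a clause becomes empty — 0.
  x1=0, x7=1: remaining (x2,x3,x4,x5,x6) ∈ {(0,1,0,0,0); (0,1,0,0,1); (1,1,0,0,0); (1,1,0,0,1)} — 4.
  x1=0, x7=0: remaining (x2,x3,x4,x5,x6) ∈ {(0,0,0,0,0); (0,1,0,0,0); (1,0,0,0,0); (1,1,0,0,0)} — 4.
Total: 0 + 0 + 4 + 4 = 8.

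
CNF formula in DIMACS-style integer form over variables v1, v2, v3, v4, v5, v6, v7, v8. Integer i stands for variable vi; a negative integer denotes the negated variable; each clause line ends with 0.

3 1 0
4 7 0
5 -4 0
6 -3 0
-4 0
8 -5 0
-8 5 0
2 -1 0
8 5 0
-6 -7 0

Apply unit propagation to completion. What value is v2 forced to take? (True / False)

True

(!v4) stands alone — v4 = False.
In (v7 || v4), v4 is now false; v7 must hold, so v7 = True.
(!v7 || !v6): since v7 = True, the clause reduces to (!v6). v6 = False.
In (v6 || !v3), v6 is now false; !v3 must hold, so v3 = False.
(v1 || v3): since v3 = False, the clause reduces to (v1). v1 = True.
(!v1 || v2): since v1 = True, the clause reduces to (v2). v2 = True.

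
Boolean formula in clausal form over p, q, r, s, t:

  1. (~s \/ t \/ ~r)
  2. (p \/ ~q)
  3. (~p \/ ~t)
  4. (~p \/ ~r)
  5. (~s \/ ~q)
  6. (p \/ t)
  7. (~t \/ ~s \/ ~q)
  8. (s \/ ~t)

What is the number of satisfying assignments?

5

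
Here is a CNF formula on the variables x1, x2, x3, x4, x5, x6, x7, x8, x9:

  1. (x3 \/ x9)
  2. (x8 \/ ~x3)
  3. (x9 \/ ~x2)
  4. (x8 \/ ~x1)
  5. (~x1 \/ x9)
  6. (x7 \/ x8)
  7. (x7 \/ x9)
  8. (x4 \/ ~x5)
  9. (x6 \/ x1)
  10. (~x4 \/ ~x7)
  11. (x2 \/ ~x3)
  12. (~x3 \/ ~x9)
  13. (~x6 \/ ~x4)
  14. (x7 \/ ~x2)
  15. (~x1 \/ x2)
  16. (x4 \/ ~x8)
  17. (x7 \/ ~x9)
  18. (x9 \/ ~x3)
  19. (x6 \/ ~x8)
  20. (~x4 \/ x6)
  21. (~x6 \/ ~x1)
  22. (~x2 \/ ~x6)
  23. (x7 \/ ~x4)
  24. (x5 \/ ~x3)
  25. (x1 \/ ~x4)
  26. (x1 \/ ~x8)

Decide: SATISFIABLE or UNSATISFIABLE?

SATISFIABLE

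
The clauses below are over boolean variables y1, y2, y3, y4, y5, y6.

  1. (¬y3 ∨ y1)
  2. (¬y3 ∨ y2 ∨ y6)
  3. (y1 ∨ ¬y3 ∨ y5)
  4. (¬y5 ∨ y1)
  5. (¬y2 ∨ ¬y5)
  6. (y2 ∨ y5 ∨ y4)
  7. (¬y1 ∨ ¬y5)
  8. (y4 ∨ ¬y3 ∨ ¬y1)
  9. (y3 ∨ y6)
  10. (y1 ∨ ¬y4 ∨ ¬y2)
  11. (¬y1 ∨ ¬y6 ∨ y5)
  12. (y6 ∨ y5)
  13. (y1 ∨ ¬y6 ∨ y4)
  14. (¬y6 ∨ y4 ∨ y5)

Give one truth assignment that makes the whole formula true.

Branch on y1: take y1 = False.
  then y3 is forced to False.
  then y5 is forced to False.
  then y6 is forced to True.
  then y4 is forced to True.
  then y2 is forced to False.
Every clause has at least one true literal under this assignment.

y1=F, y2=F, y3=F, y4=T, y5=F, y6=T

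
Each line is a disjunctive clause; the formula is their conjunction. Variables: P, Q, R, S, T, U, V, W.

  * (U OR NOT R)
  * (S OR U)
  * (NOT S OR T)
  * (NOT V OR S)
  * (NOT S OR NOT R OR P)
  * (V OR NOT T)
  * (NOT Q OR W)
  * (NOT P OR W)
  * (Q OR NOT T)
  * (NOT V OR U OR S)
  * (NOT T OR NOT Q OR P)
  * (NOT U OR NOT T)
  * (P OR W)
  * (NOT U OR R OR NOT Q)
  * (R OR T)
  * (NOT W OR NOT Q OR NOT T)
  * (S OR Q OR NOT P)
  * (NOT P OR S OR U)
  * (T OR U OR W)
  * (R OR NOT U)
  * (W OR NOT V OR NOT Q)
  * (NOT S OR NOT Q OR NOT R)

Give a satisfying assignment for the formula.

Try P = False.
  then W is forced to True.
Set Q = True and propagate.
  then T is forced to False.
  then S is forced to False.
  then U is forced to True.
  then V is forced to False.
  then R is forced to True.
Every clause has at least one true literal under this assignment.

P = 0  Q = 1  R = 1  S = 0  T = 0  U = 1  V = 0  W = 1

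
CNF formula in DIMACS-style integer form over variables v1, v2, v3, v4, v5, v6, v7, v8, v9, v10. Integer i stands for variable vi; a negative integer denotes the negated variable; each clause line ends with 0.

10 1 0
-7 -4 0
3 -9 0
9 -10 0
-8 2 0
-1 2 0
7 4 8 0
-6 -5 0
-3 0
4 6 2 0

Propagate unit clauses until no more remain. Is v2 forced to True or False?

True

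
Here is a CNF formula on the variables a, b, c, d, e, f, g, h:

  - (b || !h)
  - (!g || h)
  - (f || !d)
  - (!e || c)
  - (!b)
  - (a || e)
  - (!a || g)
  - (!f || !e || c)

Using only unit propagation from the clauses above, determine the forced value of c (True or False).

Unit clause (!b) sets b = False.
In (!h || b), b is now false; !h must hold, so h = False.
(h || !g) with h = False leaves only !g, so g = False.
From (g || !a) and g = False: a = False.
From (a || e) and a = False: e = True.
(!e || c) with e = True leaves only c, so c = True.

True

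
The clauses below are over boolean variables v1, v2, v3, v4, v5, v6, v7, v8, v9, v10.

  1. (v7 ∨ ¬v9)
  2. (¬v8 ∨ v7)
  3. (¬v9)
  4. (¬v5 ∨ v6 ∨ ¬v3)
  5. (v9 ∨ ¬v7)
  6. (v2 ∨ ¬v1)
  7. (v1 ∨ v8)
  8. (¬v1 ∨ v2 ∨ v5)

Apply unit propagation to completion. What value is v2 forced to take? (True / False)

True

(¬v9) stands alone — v9 = False.
(¬v7 ∨ v9) with v9 = False leaves only ¬v7, so v7 = False.
(v7 ∨ ¬v8) with v7 = False leaves only ¬v8, so v8 = False.
(v8 ∨ v1) with v8 = False leaves only v1, so v1 = True.
(¬v1 ∨ v2) with v1 = True leaves only v2, so v2 = True.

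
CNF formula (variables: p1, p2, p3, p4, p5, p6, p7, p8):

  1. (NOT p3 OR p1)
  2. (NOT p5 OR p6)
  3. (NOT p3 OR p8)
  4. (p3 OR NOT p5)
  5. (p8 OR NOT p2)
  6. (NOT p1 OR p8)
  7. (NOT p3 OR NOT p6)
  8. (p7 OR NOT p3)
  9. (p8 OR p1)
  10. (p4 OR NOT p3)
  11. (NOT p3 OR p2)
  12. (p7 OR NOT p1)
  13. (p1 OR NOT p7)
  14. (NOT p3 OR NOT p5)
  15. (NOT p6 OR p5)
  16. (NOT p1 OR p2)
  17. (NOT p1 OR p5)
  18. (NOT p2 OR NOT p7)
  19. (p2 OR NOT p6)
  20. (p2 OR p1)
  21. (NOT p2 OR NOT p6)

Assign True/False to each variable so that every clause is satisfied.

p1=0, p2=1, p3=0, p4=1, p5=0, p6=0, p7=0, p8=1

Check each clause:
  1. (p1 OR NOT p3) — NOT p3 is true.
  2. (p6 OR NOT p5) — NOT p5 is true.
  3. (NOT p3 OR p8) — p8 is true.
  4. (p3 OR NOT p5) — NOT p5 is true.
  5. (NOT p2 OR p8) — p8 is true.
  6. (NOT p1 OR p8) — p8 is true.
  7. (NOT p6 OR NOT p3) — NOT p6 is true.
  8. (p7 OR NOT p3) — NOT p3 is true.
  9. (p8 OR p1) — p8 is true.
  10. (p4 OR NOT p3) — p4 is true.
  11. (NOT p3 OR p2) — p2 is true.
  12. (p7 OR NOT p1) — NOT p1 is true.
  13. (p1 OR NOT p7) — NOT p7 is true.
  14. (NOT p5 OR NOT p3) — NOT p5 is true.
  15. (NOT p6 OR p5) — NOT p6 is true.
  16. (NOT p1 OR p2) — p2 is true.
  17. (p5 OR NOT p1) — NOT p1 is true.
  18. (NOT p2 OR NOT p7) — NOT p7 is true.
  19. (p2 OR NOT p6) — NOT p6 is true.
  20. (p2 OR p1) — p2 is true.
  21. (NOT p2 OR NOT p6) — NOT p6 is true.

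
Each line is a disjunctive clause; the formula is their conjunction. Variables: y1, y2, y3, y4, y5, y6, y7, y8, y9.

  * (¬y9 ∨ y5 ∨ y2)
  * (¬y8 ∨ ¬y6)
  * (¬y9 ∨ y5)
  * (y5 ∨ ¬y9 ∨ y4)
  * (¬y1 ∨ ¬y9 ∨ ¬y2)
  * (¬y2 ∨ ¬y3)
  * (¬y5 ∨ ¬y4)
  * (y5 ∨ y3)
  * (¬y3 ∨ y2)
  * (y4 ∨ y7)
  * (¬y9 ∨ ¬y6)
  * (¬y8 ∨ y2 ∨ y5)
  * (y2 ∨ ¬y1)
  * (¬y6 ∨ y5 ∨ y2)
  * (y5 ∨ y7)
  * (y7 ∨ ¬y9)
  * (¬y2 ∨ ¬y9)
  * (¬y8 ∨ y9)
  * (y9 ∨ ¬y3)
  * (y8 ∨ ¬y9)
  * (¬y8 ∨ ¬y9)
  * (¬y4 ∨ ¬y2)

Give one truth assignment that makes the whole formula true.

y1=F, y2=F, y3=F, y4=F, y5=T, y6=F, y7=T, y8=F, y9=F

y1 occurs only negated in the remaining clauses — set y1 = False.
y6 occurs only negated in the remaining clauses — set y6 = False.
Set y2 = False and propagate.
  then y3 is forced to False.
  then y5 is forced to True.
  then y4 is forced to False.
  then y7 is forced to True.
Branch on y8: take y8 = False.
  then y9 is forced to False.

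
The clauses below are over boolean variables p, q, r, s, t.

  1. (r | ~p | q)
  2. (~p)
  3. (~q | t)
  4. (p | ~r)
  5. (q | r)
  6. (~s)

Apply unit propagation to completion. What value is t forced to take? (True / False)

Unit clause (~p) sets p = False.
In (~r | p), p is now false; ~r must hold, so r = False.
From (r | q) and r = False: q = True.
(t | ~q): since q = True, the clause reduces to (t). t = True.

True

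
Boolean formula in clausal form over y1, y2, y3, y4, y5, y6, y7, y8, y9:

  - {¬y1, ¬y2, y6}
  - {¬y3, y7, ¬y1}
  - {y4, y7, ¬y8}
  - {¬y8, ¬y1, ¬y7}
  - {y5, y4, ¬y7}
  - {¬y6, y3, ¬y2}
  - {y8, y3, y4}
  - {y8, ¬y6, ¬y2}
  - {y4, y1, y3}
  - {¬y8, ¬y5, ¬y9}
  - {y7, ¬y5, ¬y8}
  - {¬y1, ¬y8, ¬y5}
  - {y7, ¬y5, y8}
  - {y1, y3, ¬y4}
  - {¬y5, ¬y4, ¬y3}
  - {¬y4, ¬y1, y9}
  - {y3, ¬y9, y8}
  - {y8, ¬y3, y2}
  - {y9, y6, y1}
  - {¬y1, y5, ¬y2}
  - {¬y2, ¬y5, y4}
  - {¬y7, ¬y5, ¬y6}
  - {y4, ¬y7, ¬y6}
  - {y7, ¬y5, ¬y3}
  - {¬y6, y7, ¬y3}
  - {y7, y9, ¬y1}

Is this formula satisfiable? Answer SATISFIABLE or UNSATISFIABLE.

SATISFIABLE

Try y1 = False.
The remaining clauses are satisfied by y2 = True, y3 = True, y4 = True, y5 = False, y6 = True, y7 = True, y8 = True, y9 = True.
Every clause has at least one true literal under this assignment.
So y1=False, y2=True, y3=True, y4=True, y5=False, y6=True, y7=True, y8=True, y9=True is a satisfying assignment.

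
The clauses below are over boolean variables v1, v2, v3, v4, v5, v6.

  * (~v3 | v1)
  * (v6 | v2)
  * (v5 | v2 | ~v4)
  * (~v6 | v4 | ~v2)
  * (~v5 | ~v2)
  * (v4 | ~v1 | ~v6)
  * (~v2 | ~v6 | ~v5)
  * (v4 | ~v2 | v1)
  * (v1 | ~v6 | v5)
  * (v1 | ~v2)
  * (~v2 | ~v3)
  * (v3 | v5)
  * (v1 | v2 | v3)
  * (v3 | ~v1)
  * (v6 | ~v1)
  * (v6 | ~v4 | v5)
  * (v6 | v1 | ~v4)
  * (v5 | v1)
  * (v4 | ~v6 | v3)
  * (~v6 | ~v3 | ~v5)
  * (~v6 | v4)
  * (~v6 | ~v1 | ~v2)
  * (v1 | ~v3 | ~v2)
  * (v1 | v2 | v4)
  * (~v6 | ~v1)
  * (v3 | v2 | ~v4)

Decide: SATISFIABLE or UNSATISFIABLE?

v1 = True:
  propagation gives v3=True, v2=False, v6=True; an empty clause results — contradiction.
v1 = False:
  propagation gives v3=False, v2=False; an empty clause results — contradiction.
Every branch closes, so no satisfying assignment exists.

UNSATISFIABLE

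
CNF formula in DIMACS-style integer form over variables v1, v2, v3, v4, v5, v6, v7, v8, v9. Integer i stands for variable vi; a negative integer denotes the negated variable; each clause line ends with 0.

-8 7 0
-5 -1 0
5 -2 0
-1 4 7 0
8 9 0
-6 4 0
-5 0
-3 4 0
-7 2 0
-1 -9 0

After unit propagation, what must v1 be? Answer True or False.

False

(~v5) is a unit clause: v5 = False.
In (v5 | ~v2), v5 is now false; ~v2 must hold, so v2 = False.
From (v2 | ~v7) and v2 = False: v7 = False.
(v7 | ~v8): since v7 = False, the clause reduces to (~v8). v8 = False.
In (v9 | v8), v8 is now false; v9 must hold, so v9 = True.
(~v1 | ~v9): since v9 = True, the clause reduces to (~v1). v1 = False.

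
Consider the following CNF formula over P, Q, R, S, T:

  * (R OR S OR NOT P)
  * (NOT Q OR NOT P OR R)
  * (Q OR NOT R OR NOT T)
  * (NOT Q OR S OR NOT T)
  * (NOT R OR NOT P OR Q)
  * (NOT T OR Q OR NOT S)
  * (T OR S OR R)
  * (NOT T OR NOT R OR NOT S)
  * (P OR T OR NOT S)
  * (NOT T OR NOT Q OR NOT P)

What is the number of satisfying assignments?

7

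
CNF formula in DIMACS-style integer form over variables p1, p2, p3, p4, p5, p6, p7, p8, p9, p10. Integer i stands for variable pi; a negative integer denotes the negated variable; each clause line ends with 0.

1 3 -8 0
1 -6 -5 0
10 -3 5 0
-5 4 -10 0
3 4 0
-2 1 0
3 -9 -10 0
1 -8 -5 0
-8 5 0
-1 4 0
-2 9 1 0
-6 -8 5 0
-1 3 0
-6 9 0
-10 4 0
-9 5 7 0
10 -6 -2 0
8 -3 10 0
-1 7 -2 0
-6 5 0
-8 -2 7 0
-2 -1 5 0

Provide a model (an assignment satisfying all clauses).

p1 = True, p2 = False, p3 = True, p4 = True, p5 = True, p6 = False, p7 = False, p8 = True, p9 = False, p10 = True

Pure literal: p2 appears only negated; assign p2 = False.
p4 occurs only positively in the remaining clauses — set p4 = True.
Branch on p1: take p1 = True.
  then p3 is forced to True.
Try p5 = True.
Set p6 = False and propagate.
The remaining clauses are satisfied by p7 = False, p8 = True, p9 = False, p10 = True.
Every clause has at least one true literal under this assignment.
Check each clause:
  1. {p1, p3, ¬p8} — p1 is true.
  2. {p1, ¬p6, ¬p5} — p1 is true.
  3. {p10, ¬p3, p5} — p10 is true.
  4. {p4, ¬p5, ¬p10} — p4 is true.
  5. {p3, p4} — p3 is true.
  6. {¬p2, p1} — p1 is true.
  7. {¬p10, ¬p9, p3} — p3 is true.
  8. {¬p8, p1, ¬p5} — p1 is true.
  9. {p5, ¬p8} — p5 is true.
  10. {p4, ¬p1} — p4 is true.
  11. {p9, ¬p2, p1} — p1 is true.
  12. {¬p8, p5, ¬p6} — ¬p6 is true.
  13. {p3, ¬p1} — p3 is true.
  14. {p9, ¬p6} — ¬p6 is true.
  15. {¬p10, p4} — p4 is true.
  16. {¬p9, p7, p5} — ¬p9 is true.
  17. {p10, ¬p6, ¬p2} — p10 is true.
  18. {¬p3, p8, p10} — p8 is true.
  19. {p7, ¬p1, ¬p2} — ¬p2 is true.
  20. {¬p6, p5} — ¬p6 is true.
  21. {p7, ¬p8, ¬p2} — ¬p2 is true.
  22. {¬p2, ¬p1, p5} — p5 is true.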